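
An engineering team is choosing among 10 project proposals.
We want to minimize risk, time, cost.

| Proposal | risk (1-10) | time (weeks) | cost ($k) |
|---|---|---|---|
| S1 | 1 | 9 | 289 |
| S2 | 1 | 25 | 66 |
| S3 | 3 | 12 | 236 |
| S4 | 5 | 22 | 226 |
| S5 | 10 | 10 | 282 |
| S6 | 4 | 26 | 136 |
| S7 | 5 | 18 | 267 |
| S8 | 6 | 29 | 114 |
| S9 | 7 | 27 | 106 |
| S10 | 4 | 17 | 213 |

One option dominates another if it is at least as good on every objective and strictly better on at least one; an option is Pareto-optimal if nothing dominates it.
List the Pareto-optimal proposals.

S1: not dominated (best time).
S2: not dominated (best cost).
S3: not dominated.
S4: dominated by S10 (risk 4≤5, time 17≤22, cost 213≤226).
S5: not dominated.
S6: dominated by S2 (risk 1≤4, time 25≤26, cost 66≤136).
S7: dominated by S3 (risk 3≤5, time 12≤18, cost 236≤267).
S8: dominated by S2 (risk 1≤6, time 25≤29, cost 66≤114).
S9: dominated by S2 (risk 1≤7, time 25≤27, cost 66≤106).
S10: not dominated.

S1, S2, S3, S5, S10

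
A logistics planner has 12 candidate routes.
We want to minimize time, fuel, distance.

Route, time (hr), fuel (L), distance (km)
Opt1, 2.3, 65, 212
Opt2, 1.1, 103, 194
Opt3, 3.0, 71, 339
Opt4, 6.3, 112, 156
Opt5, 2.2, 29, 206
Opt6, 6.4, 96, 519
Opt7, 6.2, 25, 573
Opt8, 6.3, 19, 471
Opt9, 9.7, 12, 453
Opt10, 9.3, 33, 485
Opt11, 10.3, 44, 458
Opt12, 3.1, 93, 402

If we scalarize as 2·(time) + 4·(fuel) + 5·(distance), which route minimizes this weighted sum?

Opt5

Opt1: 2·2.3 + 4·65 + 5·212 = 1324.6
Opt2: 2·1.1 + 4·103 + 5·194 = 1384.2
Opt3: 2·3.0 + 4·71 + 5·339 = 1985.0
Opt4: 2·6.3 + 4·112 + 5·156 = 1240.6
Opt5: 2·2.2 + 4·29 + 5·206 = 1150.4
Opt6: 2·6.4 + 4·96 + 5·519 = 2991.8
Opt7: 2·6.2 + 4·25 + 5·573 = 2977.4
Opt8: 2·6.3 + 4·19 + 5·471 = 2443.6
Opt9: 2·9.7 + 4·12 + 5·453 = 2332.4
Opt10: 2·9.3 + 4·33 + 5·485 = 2575.6
Opt11: 2·10.3 + 4·44 + 5·458 = 2486.6
Opt12: 2·3.1 + 4·93 + 5·402 = 2388.2
Lowest: Opt5 at 1150.4.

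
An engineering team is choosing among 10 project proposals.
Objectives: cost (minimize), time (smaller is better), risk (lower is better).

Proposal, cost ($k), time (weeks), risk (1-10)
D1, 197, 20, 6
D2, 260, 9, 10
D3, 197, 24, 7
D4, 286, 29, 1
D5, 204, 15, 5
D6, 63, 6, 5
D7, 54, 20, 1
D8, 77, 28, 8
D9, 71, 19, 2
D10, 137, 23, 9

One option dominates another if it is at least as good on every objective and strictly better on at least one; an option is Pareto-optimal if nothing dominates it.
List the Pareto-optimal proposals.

D6, D7, D9

D1: dominated by D6 (cost 63≤197, time 6≤20, risk 5≤6).
D2: dominated by D6 (cost 63≤260, time 6≤9, risk 5≤10).
D3: dominated by D1 (cost 197≤197, time 20≤24, risk 6≤7).
D4: dominated by D7 (cost 54≤286, time 20≤29, risk 1≤1).
D5: dominated by D6 (cost 63≤204, time 6≤15, risk 5≤5).
D6: not dominated (best time).
D7: not dominated (best cost).
D8: dominated by D6 (cost 63≤77, time 6≤28, risk 5≤8).
D9: not dominated.
D10: dominated by D6 (cost 63≤137, time 6≤23, risk 5≤9).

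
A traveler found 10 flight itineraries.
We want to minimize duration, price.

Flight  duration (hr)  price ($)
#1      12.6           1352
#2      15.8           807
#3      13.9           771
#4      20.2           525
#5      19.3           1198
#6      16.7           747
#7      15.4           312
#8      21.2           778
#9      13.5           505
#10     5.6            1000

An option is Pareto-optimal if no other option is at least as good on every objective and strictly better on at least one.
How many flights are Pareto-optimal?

#1: dominated by #10 (duration 5.6≤12.6, price 1000≤1352).
#2: dominated by #3 (duration 13.9≤15.8, price 771≤807).
#3: dominated by #9 (duration 13.5≤13.9, price 505≤771).
#4: dominated by #7 (duration 15.4≤20.2, price 312≤525).
#5: dominated by #2 (duration 15.8≤19.3, price 807≤1198).
#6: dominated by #7 (duration 15.4≤16.7, price 312≤747).
#7: not dominated (best price).
#8: dominated by #3 (duration 13.9≤21.2, price 771≤778).
#9: not dominated.
#10: not dominated (best duration).
Pareto-optimal: #7, #9, #10 → 3.

3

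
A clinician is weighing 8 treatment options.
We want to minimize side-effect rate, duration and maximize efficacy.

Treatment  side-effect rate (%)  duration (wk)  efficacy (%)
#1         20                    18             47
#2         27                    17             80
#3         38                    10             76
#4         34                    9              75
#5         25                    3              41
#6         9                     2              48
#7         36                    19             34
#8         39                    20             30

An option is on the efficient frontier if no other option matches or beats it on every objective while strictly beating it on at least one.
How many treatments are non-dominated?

#1: dominated by #6 (side-effect rate 9≤20, duration 2≤18, efficacy 48≥47).
#2: not dominated (best efficacy).
#3: not dominated.
#4: not dominated.
#5: dominated by #6 (side-effect rate 9≤25, duration 2≤3, efficacy 48≥41).
#6: not dominated (best side-effect rate).
#7: dominated by #1 (side-effect rate 20≤36, duration 18≤19, efficacy 47≥34).
#8: dominated by #1 (side-effect rate 20≤39, duration 18≤20, efficacy 47≥30).
Pareto-optimal: #2, #3, #4, #6 → 4.

4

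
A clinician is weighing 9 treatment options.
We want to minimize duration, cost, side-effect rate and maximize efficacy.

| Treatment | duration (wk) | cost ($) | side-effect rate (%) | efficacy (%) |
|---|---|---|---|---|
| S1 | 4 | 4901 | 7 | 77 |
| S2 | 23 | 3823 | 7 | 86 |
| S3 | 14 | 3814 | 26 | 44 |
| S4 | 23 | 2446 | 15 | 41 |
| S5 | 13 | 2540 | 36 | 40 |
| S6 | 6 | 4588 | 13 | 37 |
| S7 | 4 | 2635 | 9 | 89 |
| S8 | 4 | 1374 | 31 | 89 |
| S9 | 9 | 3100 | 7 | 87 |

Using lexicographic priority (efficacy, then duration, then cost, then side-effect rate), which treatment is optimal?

S8

First maximize efficacy: best is 89, kept {S7, S8}.
Then minimize duration: best is 4, kept {S7, S8}.
Then minimize cost: best is 1374, kept {S8}.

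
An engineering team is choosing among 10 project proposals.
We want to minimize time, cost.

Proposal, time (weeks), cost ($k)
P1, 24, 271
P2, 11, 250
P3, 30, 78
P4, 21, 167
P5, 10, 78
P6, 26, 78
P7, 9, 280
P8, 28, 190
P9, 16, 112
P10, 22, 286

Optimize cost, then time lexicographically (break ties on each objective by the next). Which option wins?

P5

First minimize cost: best is 78, kept {P3, P5, P6}.
Then minimize time: best is 10, kept {P5}.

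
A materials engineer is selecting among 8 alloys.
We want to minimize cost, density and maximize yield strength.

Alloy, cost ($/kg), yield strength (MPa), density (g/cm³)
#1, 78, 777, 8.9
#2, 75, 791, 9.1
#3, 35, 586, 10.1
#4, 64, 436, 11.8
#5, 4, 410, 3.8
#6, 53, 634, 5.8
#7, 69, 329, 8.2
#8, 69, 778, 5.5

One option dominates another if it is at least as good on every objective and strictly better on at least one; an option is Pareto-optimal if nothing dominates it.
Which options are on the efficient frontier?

#2, #3, #5, #6, #8

#1: dominated by #8 (cost 69≤78, yield strength 778≥777, density 5.5≤8.9).
#2: not dominated (best yield strength).
#3: not dominated.
#4: dominated by #3 (cost 35≤64, yield strength 586≥436, density 10.1≤11.8).
#5: not dominated (best cost).
#6: not dominated.
#7: dominated by #5 (cost 4≤69, yield strength 410≥329, density 3.8≤8.2).
#8: not dominated.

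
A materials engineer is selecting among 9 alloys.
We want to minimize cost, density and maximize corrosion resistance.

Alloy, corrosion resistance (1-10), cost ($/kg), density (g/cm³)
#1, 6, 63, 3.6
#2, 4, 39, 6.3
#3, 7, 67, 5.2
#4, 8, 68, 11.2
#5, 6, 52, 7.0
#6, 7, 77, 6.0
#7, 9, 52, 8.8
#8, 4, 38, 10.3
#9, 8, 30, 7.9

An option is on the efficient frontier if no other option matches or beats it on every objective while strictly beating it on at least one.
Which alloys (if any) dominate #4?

#7, #9

#7: corrosion resistance 9≥8, cost 52≤68, density 8.8≤11.2 — dominates #4.
#9: corrosion resistance 8≥8, cost 30≤68, density 7.9≤11.2 — dominates #4.
Others (#1, #2, #3, #5, #6, #8) are each worse than #4 on at least one objective.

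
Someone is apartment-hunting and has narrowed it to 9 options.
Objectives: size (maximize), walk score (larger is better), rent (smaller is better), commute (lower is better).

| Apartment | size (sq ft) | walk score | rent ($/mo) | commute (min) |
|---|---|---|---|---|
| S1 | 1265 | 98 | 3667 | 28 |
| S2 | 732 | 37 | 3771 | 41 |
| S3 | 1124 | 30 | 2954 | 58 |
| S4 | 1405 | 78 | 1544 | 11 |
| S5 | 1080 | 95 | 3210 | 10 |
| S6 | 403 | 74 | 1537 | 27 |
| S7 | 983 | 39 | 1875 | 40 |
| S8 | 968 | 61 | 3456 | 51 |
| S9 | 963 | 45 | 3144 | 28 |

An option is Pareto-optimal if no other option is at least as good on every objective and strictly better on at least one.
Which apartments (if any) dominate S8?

S4, S5

S4: size 1405≥968, walk score 78≥61, rent 1544≤3456, commute 11≤51 — dominates S8.
S5: size 1080≥968, walk score 95≥61, rent 3210≤3456, commute 10≤51 — dominates S8.
Others (S1, S2, S3, S6, S7, S9) are each worse than S8 on at least one objective.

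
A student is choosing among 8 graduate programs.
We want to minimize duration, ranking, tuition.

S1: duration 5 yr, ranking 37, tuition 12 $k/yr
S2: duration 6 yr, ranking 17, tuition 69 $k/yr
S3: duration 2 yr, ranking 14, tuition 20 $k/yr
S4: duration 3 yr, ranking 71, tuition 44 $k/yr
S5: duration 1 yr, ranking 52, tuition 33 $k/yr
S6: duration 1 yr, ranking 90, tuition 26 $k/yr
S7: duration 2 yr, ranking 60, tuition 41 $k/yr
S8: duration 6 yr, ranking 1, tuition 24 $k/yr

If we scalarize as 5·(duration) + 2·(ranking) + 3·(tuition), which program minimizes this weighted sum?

S1: 5·5 + 2·37 + 3·12 = 135
S2: 5·6 + 2·17 + 3·69 = 271
S3: 5·2 + 2·14 + 3·20 = 98
S4: 5·3 + 2·71 + 3·44 = 289
S5: 5·1 + 2·52 + 3·33 = 208
S6: 5·1 + 2·90 + 3·26 = 263
S7: 5·2 + 2·60 + 3·41 = 253
S8: 5·6 + 2·1 + 3·24 = 104
Lowest: S3 at 98.

S3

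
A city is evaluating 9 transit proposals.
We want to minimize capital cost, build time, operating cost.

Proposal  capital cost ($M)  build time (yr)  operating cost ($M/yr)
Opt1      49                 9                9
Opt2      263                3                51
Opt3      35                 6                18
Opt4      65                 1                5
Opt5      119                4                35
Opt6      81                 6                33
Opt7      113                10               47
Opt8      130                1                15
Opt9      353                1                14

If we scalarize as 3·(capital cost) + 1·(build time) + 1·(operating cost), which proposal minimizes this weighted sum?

Opt3

Opt1: 3·49 + 1·9 + 1·9 = 165
Opt2: 3·263 + 1·3 + 1·51 = 843
Opt3: 3·35 + 1·6 + 1·18 = 129
Opt4: 3·65 + 1·1 + 1·5 = 201
Opt5: 3·119 + 1·4 + 1·35 = 396
Opt6: 3·81 + 1·6 + 1·33 = 282
Opt7: 3·113 + 1·10 + 1·47 = 396
Opt8: 3·130 + 1·1 + 1·15 = 406
Opt9: 3·353 + 1·1 + 1·14 = 1074
Lowest: Opt3 at 129.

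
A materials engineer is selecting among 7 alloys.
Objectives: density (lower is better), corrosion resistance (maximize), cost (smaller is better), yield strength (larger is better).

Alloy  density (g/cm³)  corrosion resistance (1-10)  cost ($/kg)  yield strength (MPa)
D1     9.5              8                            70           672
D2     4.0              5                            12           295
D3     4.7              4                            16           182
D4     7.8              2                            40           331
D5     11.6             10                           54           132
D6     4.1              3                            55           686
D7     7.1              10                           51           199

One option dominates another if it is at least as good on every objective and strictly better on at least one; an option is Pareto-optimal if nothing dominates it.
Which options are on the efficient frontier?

D1: not dominated.
D2: not dominated (best density).
D3: dominated by D2 (density 4.0≤4.7, corrosion resistance 5≥4, cost 12≤16, yield strength 295≥182).
D4: not dominated.
D5: dominated by D7 (density 7.1≤11.6, corrosion resistance 10≥10, cost 51≤54, yield strength 199≥132).
D6: not dominated (best yield strength).
D7: not dominated.

D1, D2, D4, D6, D7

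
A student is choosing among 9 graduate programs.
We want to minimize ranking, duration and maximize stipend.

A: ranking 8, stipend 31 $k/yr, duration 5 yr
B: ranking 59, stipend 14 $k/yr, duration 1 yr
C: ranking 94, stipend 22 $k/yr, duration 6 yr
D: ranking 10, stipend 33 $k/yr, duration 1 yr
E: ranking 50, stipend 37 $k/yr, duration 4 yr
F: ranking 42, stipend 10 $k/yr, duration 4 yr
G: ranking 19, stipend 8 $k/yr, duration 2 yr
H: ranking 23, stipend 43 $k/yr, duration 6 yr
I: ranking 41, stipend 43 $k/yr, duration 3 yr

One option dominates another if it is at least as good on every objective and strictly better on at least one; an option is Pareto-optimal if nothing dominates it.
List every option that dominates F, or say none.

D: ranking 10≤42, stipend 33≥10, duration 1≤4 — dominates F.
I: ranking 41≤42, stipend 43≥10, duration 3≤4 — dominates F.
Others (A, B, C, E, G, H) are each worse than F on at least one objective.

D, I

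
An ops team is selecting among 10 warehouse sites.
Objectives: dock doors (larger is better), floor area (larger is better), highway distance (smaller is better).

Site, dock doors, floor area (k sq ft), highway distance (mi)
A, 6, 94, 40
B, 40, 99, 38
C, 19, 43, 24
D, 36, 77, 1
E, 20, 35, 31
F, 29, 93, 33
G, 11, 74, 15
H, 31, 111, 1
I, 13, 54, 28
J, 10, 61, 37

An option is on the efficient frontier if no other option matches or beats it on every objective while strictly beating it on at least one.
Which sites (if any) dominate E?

D: dock doors 36≥20, floor area 77≥35, highway distance 1≤31 — dominates E.
H: dock doors 31≥20, floor area 111≥35, highway distance 1≤31 — dominates E.
Others (A, B, C, F, G, I, J) are each worse than E on at least one objective.

D, H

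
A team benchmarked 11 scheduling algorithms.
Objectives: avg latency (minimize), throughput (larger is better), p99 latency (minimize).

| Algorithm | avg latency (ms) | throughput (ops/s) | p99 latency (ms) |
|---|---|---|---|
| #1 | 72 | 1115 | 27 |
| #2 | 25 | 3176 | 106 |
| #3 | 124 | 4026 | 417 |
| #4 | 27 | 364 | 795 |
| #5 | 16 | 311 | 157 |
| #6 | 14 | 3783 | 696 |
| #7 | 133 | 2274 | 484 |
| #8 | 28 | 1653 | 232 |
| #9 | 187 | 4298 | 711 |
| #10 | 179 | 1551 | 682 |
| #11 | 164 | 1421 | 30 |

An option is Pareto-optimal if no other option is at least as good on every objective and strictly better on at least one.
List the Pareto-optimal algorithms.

#1, #2, #3, #5, #6, #9, #11

#1: not dominated (best p99 latency).
#2: not dominated.
#3: not dominated.
#4: dominated by #2 (avg latency 25≤27, throughput 3176≥364, p99 latency 106≤795).
#5: not dominated.
#6: not dominated (best avg latency).
#7: dominated by #2 (avg latency 25≤133, throughput 3176≥2274, p99 latency 106≤484).
#8: dominated by #2 (avg latency 25≤28, throughput 3176≥1653, p99 latency 106≤232).
#9: not dominated (best throughput).
#10: dominated by #2 (avg latency 25≤179, throughput 3176≥1551, p99 latency 106≤682).
#11: not dominated.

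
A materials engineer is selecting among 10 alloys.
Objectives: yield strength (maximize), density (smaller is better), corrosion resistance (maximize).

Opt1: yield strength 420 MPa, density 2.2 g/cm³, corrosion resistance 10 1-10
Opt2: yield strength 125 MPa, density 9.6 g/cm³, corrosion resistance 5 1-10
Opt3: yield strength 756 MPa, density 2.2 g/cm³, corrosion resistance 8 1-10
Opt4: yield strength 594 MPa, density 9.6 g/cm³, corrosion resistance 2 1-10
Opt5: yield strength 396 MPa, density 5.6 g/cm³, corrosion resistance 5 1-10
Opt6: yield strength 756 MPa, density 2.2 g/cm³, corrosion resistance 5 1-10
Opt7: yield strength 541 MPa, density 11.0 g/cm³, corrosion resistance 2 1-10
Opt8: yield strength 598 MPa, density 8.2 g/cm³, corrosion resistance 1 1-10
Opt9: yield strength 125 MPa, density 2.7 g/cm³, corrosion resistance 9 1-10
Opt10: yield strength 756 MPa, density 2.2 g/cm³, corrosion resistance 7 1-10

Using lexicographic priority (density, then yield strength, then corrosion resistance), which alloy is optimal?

Opt3

First minimize density: best is 2.2, kept {Opt1, Opt3, Opt6, Opt10}.
Then maximize yield strength: best is 756, kept {Opt3, Opt6, Opt10}.
Then maximize corrosion resistance: best is 8, kept {Opt3}.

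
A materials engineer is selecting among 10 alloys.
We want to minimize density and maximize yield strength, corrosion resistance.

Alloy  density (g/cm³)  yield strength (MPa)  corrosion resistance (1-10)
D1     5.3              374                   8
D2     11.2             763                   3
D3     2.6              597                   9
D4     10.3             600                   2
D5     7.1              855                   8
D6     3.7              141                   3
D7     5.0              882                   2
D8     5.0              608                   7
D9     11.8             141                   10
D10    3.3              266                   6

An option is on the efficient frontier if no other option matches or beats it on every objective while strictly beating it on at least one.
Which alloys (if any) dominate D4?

D5: density 7.1≤10.3, yield strength 855≥600, corrosion resistance 8≥2 — dominates D4.
D7: density 5.0≤10.3, yield strength 882≥600, corrosion resistance 2≥2 — dominates D4.
D8: density 5.0≤10.3, yield strength 608≥600, corrosion resistance 7≥2 — dominates D4.
Others (D1, D2, D3, D6, D9, D10) are each worse than D4 on at least one objective.

D5, D7, D8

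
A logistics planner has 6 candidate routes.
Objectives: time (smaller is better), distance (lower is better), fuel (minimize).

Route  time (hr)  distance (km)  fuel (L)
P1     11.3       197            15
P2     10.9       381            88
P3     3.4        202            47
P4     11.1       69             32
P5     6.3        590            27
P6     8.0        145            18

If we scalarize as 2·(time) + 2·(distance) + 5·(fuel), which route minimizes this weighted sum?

P4

P1: 2·11.3 + 2·197 + 5·15 = 491.6
P2: 2·10.9 + 2·381 + 5·88 = 1223.8
P3: 2·3.4 + 2·202 + 5·47 = 645.8
P4: 2·11.1 + 2·69 + 5·32 = 320.2
P5: 2·6.3 + 2·590 + 5·27 = 1327.6
P6: 2·8.0 + 2·145 + 5·18 = 396.0
Lowest: P4 at 320.2.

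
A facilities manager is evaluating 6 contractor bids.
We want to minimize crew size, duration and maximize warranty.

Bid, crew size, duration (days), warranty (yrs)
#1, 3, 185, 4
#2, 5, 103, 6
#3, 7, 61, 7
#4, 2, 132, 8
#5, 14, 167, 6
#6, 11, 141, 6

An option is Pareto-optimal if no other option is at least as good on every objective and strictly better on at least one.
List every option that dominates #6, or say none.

#2, #3, #4

#2: crew size 5≤11, duration 103≤141, warranty 6≥6 — dominates #6.
#3: crew size 7≤11, duration 61≤141, warranty 7≥6 — dominates #6.
#4: crew size 2≤11, duration 132≤141, warranty 8≥6 — dominates #6.
Others (#1, #5) are each worse than #6 on at least one objective.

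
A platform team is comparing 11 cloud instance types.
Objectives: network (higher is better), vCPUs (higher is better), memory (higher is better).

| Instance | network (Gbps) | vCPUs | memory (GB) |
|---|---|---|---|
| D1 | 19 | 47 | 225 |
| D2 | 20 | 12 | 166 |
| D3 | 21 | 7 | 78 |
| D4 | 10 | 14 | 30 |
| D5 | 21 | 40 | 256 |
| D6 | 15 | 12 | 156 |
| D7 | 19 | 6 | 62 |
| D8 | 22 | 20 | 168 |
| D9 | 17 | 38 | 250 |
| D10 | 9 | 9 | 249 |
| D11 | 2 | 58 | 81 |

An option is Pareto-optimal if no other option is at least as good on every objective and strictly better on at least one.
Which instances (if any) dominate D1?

none

D2: worse on vCPUs (12 vs 47).
D3: worse on vCPUs (7 vs 47).
D4: worse on network (10 vs 19).
D5: worse on vCPUs (40 vs 47).
D6: worse on network (15 vs 19).
D7: worse on vCPUs (6 vs 47).
D8: worse on vCPUs (20 vs 47).
D9: worse on network (17 vs 19).
D10: worse on network (9 vs 19).
D11: worse on network (2 vs 19).
No option dominates D1.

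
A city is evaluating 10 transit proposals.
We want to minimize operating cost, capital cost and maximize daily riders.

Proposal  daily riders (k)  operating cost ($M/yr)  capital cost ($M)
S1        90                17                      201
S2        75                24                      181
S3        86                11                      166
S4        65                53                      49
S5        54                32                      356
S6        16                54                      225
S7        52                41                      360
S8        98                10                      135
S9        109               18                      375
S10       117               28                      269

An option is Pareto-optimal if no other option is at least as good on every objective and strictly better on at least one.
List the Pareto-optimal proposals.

S1: dominated by S8 (daily riders 98≥90, operating cost 10≤17, capital cost 135≤201).
S2: dominated by S3 (daily riders 86≥75, operating cost 11≤24, capital cost 166≤181).
S3: dominated by S8 (daily riders 98≥86, operating cost 10≤11, capital cost 135≤166).
S4: not dominated (best capital cost).
S5: dominated by S1 (daily riders 90≥54, operating cost 17≤32, capital cost 201≤356).
S6: dominated by S1 (daily riders 90≥16, operating cost 17≤54, capital cost 201≤225).
S7: dominated by S1 (daily riders 90≥52, operating cost 17≤41, capital cost 201≤360).
S8: not dominated (best operating cost).
S9: not dominated.
S10: not dominated (best daily riders).

S4, S8, S9, S10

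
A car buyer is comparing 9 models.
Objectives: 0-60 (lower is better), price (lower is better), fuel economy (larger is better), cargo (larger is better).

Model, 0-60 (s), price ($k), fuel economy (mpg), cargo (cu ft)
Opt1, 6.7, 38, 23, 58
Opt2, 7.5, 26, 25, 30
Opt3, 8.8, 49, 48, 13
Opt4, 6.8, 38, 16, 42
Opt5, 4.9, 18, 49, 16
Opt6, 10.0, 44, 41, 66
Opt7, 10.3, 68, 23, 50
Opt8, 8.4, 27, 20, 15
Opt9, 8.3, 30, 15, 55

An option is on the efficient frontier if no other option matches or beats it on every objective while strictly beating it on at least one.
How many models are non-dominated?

Opt1: not dominated.
Opt2: not dominated.
Opt3: dominated by Opt5 (0-60 4.9≤8.8, price 18≤49, fuel economy 49≥48, cargo 16≥13).
Opt4: dominated by Opt1 (0-60 6.7≤6.8, price 38≤38, fuel economy 23≥16, cargo 58≥42).
Opt5: not dominated (best 0-60).
Opt6: not dominated (best cargo).
Opt7: dominated by Opt1 (0-60 6.7≤10.3, price 38≤68, fuel economy 23≥23, cargo 58≥50).
Opt8: dominated by Opt2 (0-60 7.5≤8.4, price 26≤27, fuel economy 25≥20, cargo 30≥15).
Opt9: not dominated.
Pareto-optimal: Opt1, Opt2, Opt5, Opt6, Opt9 → 5.

5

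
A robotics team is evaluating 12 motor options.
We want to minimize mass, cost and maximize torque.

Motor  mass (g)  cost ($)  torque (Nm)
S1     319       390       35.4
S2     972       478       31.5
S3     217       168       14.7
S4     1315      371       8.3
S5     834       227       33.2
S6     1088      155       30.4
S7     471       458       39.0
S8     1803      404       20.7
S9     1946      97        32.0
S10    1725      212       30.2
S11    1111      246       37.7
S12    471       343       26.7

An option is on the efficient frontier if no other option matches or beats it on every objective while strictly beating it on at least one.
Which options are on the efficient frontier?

S1, S3, S5, S6, S7, S9, S11, S12

S1: not dominated.
S2: dominated by S1 (mass 319≤972, cost 390≤478, torque 35.4≥31.5).
S3: not dominated (best mass).
S4: dominated by S3 (mass 217≤1315, cost 168≤371, torque 14.7≥8.3).
S5: not dominated.
S6: not dominated.
S7: not dominated (best torque).
S8: dominated by S1 (mass 319≤1803, cost 390≤404, torque 35.4≥20.7).
S9: not dominated (best cost).
S10: dominated by S6 (mass 1088≤1725, cost 155≤212, torque 30.4≥30.2).
S11: not dominated.
S12: not dominated.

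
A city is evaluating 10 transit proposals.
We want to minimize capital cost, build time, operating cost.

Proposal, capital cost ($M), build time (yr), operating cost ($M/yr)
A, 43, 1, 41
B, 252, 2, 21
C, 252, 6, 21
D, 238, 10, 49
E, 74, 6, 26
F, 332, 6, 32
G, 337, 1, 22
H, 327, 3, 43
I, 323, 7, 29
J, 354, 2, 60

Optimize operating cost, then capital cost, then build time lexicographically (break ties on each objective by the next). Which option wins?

B

First minimize operating cost: best is 21, kept {B, C}.
Then minimize capital cost: best is 252, kept {B, C}.
Then minimize build time: best is 2, kept {B}.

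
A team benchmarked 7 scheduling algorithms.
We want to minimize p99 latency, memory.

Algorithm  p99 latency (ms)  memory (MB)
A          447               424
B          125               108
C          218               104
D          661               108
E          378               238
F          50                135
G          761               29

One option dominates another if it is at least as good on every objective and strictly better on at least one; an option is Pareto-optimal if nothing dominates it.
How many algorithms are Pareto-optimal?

A: dominated by B (p99 latency 125≤447, memory 108≤424).
B: not dominated.
C: not dominated.
D: dominated by B (p99 latency 125≤661, memory 108≤108).
E: dominated by B (p99 latency 125≤378, memory 108≤238).
F: not dominated (best p99 latency).
G: not dominated (best memory).
Pareto-optimal: B, C, F, G → 4.

4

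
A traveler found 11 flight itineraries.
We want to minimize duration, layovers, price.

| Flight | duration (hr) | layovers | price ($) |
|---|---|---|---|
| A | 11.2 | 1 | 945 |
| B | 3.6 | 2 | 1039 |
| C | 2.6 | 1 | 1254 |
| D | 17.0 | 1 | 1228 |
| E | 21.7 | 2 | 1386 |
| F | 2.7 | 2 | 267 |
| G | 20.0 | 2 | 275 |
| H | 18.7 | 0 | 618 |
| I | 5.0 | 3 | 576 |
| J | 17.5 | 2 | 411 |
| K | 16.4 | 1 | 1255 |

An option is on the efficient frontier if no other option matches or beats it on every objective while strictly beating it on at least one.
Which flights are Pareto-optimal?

A: not dominated.
B: dominated by F (duration 2.7≤3.6, layovers 2≤2, price 267≤1039).
C: not dominated (best duration).
D: dominated by A (duration 11.2≤17.0, layovers 1≤1, price 945≤1228).
E: dominated by A (duration 11.2≤21.7, layovers 1≤2, price 945≤1386).
F: not dominated (best price).
G: dominated by F (duration 2.7≤20.0, layovers 2≤2, price 267≤275).
H: not dominated (best layovers).
I: dominated by F (duration 2.7≤5.0, layovers 2≤3, price 267≤576).
J: dominated by F (duration 2.7≤17.5, layovers 2≤2, price 267≤411).
K: dominated by A (duration 11.2≤16.4, layovers 1≤1, price 945≤1255).

A, C, F, H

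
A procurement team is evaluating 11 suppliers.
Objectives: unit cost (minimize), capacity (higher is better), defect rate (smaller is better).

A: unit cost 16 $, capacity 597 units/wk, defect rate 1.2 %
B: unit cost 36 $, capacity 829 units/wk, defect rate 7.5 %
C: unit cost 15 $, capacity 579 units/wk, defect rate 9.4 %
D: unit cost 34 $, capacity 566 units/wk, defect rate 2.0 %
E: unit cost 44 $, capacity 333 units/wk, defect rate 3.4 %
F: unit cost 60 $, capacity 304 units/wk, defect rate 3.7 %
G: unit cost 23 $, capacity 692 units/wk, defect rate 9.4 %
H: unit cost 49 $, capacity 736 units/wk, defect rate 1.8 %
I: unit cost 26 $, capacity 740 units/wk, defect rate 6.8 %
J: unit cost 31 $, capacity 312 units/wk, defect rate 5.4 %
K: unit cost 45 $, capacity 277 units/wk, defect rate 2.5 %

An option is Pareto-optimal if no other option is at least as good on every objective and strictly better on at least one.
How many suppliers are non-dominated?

6

A: not dominated (best defect rate).
B: not dominated (best capacity).
C: not dominated (best unit cost).
D: dominated by A (unit cost 16≤34, capacity 597≥566, defect rate 1.2≤2.0).
E: dominated by A (unit cost 16≤44, capacity 597≥333, defect rate 1.2≤3.4).
F: dominated by A (unit cost 16≤60, capacity 597≥304, defect rate 1.2≤3.7).
G: not dominated.
H: not dominated.
I: not dominated.
J: dominated by A (unit cost 16≤31, capacity 597≥312, defect rate 1.2≤5.4).
K: dominated by A (unit cost 16≤45, capacity 597≥277, defect rate 1.2≤2.5).
Pareto-optimal: A, B, C, G, H, I → 6.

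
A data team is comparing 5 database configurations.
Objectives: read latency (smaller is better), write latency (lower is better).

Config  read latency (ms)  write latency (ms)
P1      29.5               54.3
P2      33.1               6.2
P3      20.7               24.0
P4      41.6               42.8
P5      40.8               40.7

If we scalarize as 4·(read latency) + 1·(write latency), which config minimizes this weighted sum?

P3

P1: 4·29.5 + 1·54.3 = 172.3
P2: 4·33.1 + 1·6.2 = 138.6
P3: 4·20.7 + 1·24.0 = 106.8
P4: 4·41.6 + 1·42.8 = 209.2
P5: 4·40.8 + 1·40.7 = 203.9
Lowest: P3 at 106.8.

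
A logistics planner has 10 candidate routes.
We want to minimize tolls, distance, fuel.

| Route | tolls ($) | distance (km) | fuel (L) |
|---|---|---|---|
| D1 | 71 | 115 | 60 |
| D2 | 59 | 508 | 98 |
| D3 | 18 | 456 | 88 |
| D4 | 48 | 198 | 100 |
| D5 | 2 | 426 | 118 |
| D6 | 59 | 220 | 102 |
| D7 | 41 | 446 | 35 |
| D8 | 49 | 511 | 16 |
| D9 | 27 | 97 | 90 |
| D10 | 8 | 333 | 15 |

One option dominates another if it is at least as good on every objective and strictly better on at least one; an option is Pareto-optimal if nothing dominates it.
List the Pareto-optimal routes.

D1: not dominated.
D2: dominated by D3 (tolls 18≤59, distance 456≤508, fuel 88≤98).
D3: dominated by D10 (tolls 8≤18, distance 333≤456, fuel 15≤88).
D4: dominated by D9 (tolls 27≤48, distance 97≤198, fuel 90≤100).
D5: not dominated (best tolls).
D6: dominated by D4 (tolls 48≤59, distance 198≤220, fuel 100≤102).
D7: dominated by D10 (tolls 8≤41, distance 333≤446, fuel 15≤35).
D8: dominated by D10 (tolls 8≤49, distance 333≤511, fuel 15≤16).
D9: not dominated (best distance).
D10: not dominated (best fuel).

D1, D5, D9, D10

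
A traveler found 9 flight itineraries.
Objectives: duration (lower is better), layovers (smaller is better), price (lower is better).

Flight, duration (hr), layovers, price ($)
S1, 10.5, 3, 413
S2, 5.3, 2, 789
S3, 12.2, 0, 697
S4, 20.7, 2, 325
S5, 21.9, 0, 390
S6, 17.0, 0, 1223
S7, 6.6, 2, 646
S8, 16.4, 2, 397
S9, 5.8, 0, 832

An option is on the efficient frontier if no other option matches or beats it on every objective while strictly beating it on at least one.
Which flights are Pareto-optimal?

S1, S2, S3, S4, S5, S7, S8, S9

S1: not dominated.
S2: not dominated (best duration).
S3: not dominated.
S4: not dominated (best price).
S5: not dominated.
S6: dominated by S3 (duration 12.2≤17.0, layovers 0≤0, price 697≤1223).
S7: not dominated.
S8: not dominated.
S9: not dominated.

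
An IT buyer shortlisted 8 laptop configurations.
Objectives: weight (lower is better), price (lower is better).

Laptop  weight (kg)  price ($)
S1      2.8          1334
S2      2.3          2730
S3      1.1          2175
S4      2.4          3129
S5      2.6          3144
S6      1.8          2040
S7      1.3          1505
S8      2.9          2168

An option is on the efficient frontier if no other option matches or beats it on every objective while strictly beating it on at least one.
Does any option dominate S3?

S1: worse on weight (2.8 vs 1.1).
S2: worse on weight (2.3 vs 1.1).
S4: worse on weight (2.4 vs 1.1).
S5: worse on weight (2.6 vs 1.1).
S6: worse on weight (1.8 vs 1.1).
S7: worse on weight (1.3 vs 1.1).
S8: worse on weight (2.9 vs 1.1).
No option is at least as good as S3 on every objective and strictly better on one.

No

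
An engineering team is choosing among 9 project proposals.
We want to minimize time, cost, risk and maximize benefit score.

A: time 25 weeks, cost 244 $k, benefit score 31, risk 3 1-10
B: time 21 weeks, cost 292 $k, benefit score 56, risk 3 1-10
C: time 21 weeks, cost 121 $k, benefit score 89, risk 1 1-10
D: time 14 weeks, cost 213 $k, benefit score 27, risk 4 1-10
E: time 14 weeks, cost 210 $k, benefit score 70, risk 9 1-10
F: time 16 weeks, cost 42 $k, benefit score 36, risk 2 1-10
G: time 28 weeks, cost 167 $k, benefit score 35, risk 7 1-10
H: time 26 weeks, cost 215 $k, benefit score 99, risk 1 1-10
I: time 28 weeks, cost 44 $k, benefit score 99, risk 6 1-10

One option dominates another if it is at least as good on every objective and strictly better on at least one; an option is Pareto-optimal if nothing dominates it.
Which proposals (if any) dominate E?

A: worse on time (25 vs 14).
B: worse on time (21 vs 14).
C: worse on time (21 vs 14).
D: worse on cost (213 vs 210).
F: worse on time (16 vs 14).
G: worse on time (28 vs 14).
H: worse on time (26 vs 14).
I: worse on time (28 vs 14).
No option dominates E.

none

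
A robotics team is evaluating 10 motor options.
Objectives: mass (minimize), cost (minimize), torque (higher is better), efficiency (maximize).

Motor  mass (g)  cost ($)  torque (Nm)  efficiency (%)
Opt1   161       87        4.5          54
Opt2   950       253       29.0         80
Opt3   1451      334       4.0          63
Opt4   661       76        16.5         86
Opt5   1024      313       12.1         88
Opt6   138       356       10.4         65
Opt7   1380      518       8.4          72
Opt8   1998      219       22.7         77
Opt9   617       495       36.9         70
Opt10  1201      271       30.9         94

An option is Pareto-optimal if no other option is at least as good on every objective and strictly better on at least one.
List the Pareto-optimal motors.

Opt1, Opt2, Opt4, Opt5, Opt6, Opt8, Opt9, Opt10

Opt1: not dominated.
Opt2: not dominated.
Opt3: dominated by Opt2 (mass 950≤1451, cost 253≤334, torque 29.0≥4.0, efficiency 80≥63).
Opt4: not dominated (best cost).
Opt5: not dominated.
Opt6: not dominated (best mass).
Opt7: dominated by Opt2 (mass 950≤1380, cost 253≤518, torque 29.0≥8.4, efficiency 80≥72).
Opt8: not dominated.
Opt9: not dominated (best torque).
Opt10: not dominated (best efficiency).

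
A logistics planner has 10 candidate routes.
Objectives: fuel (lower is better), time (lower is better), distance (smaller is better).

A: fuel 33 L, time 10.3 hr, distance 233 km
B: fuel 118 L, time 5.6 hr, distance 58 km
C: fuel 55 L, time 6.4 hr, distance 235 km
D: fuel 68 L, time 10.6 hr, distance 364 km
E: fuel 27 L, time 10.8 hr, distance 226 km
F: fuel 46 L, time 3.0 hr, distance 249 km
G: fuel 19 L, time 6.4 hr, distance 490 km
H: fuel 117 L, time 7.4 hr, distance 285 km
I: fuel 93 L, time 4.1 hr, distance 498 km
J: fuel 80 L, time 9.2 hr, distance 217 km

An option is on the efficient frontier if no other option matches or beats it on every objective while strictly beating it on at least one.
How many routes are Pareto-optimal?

7

A: not dominated.
B: not dominated (best distance).
C: not dominated.
D: dominated by A (fuel 33≤68, time 10.3≤10.6, distance 233≤364).
E: not dominated.
F: not dominated (best time).
G: not dominated (best fuel).
H: dominated by C (fuel 55≤117, time 6.4≤7.4, distance 235≤285).
I: dominated by F (fuel 46≤93, time 3.0≤4.1, distance 249≤498).
J: not dominated.
Pareto-optimal: A, B, C, E, F, G, J → 7.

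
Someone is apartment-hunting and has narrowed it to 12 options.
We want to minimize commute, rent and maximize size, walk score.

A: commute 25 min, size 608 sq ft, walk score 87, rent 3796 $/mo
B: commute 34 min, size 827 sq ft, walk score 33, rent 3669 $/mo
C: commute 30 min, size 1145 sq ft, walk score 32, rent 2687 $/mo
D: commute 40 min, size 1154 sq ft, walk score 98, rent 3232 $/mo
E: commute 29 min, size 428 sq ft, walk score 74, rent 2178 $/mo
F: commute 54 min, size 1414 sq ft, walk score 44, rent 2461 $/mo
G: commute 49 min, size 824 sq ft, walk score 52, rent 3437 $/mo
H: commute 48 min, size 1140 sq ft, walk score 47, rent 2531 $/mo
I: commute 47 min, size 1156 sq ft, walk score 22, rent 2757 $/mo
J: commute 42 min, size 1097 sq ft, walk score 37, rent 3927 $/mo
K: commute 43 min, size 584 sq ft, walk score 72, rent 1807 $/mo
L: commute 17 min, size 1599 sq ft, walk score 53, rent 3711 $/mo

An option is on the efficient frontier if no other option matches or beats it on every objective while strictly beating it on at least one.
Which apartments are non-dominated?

A, B, C, D, E, F, H, I, K, L

A: not dominated.
B: not dominated.
C: not dominated.
D: not dominated (best walk score).
E: not dominated.
F: not dominated.
G: dominated by D (commute 40≤49, size 1154≥824, walk score 98≥52, rent 3232≤3437).
H: not dominated.
I: not dominated.
J: dominated by D (commute 40≤42, size 1154≥1097, walk score 98≥37, rent 3232≤3927).
K: not dominated (best rent).
L: not dominated (best commute).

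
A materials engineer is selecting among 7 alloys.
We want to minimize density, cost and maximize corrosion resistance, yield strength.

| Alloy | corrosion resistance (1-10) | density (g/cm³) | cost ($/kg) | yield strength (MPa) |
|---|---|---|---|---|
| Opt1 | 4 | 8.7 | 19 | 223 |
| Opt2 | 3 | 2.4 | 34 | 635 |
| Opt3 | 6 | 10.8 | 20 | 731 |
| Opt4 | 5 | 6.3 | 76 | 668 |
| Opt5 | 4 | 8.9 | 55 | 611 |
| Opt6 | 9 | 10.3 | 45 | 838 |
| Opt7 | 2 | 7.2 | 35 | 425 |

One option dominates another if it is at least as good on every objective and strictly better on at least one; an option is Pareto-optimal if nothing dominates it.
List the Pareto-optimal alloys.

Opt1: not dominated (best cost).
Opt2: not dominated (best density).
Opt3: not dominated.
Opt4: not dominated.
Opt5: not dominated.
Opt6: not dominated (best corrosion resistance).
Opt7: dominated by Opt2 (corrosion resistance 3≥2, density 2.4≤7.2, cost 34≤35, yield strength 635≥425).

Opt1, Opt2, Opt3, Opt4, Opt5, Opt6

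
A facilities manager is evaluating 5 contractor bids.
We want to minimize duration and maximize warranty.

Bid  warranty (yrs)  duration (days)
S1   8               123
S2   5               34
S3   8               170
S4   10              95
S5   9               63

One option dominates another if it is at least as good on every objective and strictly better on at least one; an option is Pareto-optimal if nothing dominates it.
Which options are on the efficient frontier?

S2, S4, S5

S1: dominated by S4 (warranty 10≥8, duration 95≤123).
S2: not dominated (best duration).
S3: dominated by S1 (warranty 8≥8, duration 123≤170).
S4: not dominated (best warranty).
S5: not dominated.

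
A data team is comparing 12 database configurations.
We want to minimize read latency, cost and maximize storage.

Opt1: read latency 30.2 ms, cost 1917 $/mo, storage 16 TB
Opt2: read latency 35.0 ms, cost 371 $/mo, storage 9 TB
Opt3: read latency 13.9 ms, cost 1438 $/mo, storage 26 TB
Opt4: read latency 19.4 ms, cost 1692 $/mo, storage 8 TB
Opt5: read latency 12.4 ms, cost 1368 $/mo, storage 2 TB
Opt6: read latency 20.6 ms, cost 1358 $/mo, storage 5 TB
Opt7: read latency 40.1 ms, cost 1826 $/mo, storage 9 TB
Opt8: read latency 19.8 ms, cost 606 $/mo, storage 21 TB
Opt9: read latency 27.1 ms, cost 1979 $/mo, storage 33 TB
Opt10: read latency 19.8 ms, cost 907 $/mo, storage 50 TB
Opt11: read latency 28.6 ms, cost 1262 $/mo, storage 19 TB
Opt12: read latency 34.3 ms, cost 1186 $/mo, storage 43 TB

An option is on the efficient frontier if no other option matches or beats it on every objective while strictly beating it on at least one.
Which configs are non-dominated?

Opt2, Opt3, Opt5, Opt8, Opt10

Opt1: dominated by Opt3 (read latency 13.9≤30.2, cost 1438≤1917, storage 26≥16).
Opt2: not dominated (best cost).
Opt3: not dominated.
Opt4: dominated by Opt3 (read latency 13.9≤19.4, cost 1438≤1692, storage 26≥8).
Opt5: not dominated (best read latency).
Opt6: dominated by Opt8 (read latency 19.8≤20.6, cost 606≤1358, storage 21≥5).
Opt7: dominated by Opt2 (read latency 35.0≤40.1, cost 371≤1826, storage 9≥9).
Opt8: not dominated.
Opt9: dominated by Opt10 (read latency 19.8≤27.1, cost 907≤1979, storage 50≥33).
Opt10: not dominated (best storage).
Opt11: dominated by Opt8 (read latency 19.8≤28.6, cost 606≤1262, storage 21≥19).
Opt12: dominated by Opt10 (read latency 19.8≤34.3, cost 907≤1186, storage 50≥43).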